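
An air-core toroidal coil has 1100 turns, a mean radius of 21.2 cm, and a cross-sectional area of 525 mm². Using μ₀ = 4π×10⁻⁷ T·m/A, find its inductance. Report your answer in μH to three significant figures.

For a thin toroid, L = μ₀N²A/(2πR).
L = (4π×10⁻⁷)(1100)²(5.250×10^-4) / (2π×0.212 m) = 5.993×10^-4 H.

L ≈ 599 μH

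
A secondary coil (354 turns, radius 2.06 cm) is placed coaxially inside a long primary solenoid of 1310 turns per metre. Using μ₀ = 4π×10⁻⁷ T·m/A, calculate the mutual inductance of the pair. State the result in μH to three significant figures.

The outer solenoid produces a uniform field B₁ = μ₀n₁I₁ across the inner coil,
so the flux linkage is N₂Φ = N₂B₁A₂ = μ₀n₁N₂A₂·I₁, giving M = μ₀n₁N₂A₂.
A₂ = πr² = π(2.060×10^-2 m)² = 1.333×10^-3 m².
M = (4π×10⁻⁷)(1310)(354)(1.333×10^-3) = 7.769×10^-4 H.

M ≈ 777 μH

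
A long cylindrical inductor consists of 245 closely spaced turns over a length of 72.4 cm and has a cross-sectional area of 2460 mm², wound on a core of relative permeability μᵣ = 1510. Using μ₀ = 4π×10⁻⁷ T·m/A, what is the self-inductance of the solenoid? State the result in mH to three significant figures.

L ≈ 387 mH

A = 2460 mm² = 2.460×10^-3 m².
For a long solenoid, L = μ₀μᵣN²A/ℓ.
L = (4π×10⁻⁷)(1510)(245)²(2.460×10^-3)/(0.724 m) = 0.387 H.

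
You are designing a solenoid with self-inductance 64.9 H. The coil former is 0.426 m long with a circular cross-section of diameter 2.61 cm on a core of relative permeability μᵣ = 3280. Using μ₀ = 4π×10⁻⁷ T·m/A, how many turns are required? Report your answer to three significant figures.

A = π(d/2)² = π(1.305×10^-2 m)² = 5.350×10^-4 m².
From L = μ₀μᵣN²A/ℓ, N = √(Lℓ / (μ₀μᵣA)).
N = √[(64.9)(0.426) / ((4π×10⁻⁷)(3280)×5.350×10^-4)] = √(1.254×10^7) ≈ 3540.8.

N ≈ 3540 turns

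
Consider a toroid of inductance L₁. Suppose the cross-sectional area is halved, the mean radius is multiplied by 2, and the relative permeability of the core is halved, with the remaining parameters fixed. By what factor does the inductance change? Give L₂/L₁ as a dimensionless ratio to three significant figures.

For a toroid, L ∝ μᵣN²A/R.
L₂/L₁ = (0.5) × (2)^-1 × (0.5) = 0.125.

L₂/L₁ = 0.125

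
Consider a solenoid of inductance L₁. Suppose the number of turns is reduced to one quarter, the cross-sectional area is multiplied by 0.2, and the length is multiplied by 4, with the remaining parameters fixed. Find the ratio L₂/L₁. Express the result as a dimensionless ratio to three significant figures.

For a solenoid, L ∝ μᵣN²A/ℓ.
L₂/L₁ = (0.25)^2 × (0.2) × (4)^-1 = 0.00313.

L₂/L₁ = 0.00313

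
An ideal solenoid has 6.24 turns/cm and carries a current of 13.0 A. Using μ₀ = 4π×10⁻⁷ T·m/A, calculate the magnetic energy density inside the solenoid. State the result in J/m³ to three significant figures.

B = μ₀nI = (4π×10⁻⁷)(624)(13.0) = 1.019×10^-2 T.
u = B²/(2μ₀) = (1.019×10^-2)²/(2×4π×10⁻⁷) = 41.346 J/m³.

u ≈ 41.3 J/m³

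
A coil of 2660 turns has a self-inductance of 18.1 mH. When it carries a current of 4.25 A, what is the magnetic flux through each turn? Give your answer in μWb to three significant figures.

Φ_B ≈ 28.9 μWb

From L = NΦ_B/I, the flux per turn is Φ_B = LI/N.
Φ_B = (1.810×10^-2 H)(4.25 A)/2660 = 2.892×10^-5 Wb.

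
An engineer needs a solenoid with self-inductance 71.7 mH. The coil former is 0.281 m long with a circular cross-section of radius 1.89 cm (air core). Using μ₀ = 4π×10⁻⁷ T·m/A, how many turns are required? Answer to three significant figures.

A = πr² = π(1.890×10^-2 m)² = 1.122×10^-3 m².
From L = μ₀N²A/ℓ, N = √(Lℓ / (μ₀A)).
N = √[(7.170×10^-2)(0.281) / ((4π×10⁻⁷)×1.122×10^-3)] = √(1.429×10^7) ≈ 3779.8.

N ≈ 3780 turns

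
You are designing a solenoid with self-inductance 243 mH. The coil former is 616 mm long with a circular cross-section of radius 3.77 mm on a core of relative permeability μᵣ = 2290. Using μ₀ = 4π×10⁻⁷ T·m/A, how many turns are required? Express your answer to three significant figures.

A = πr² = π(3.770×10^-3 m)² = 4.465×10^-5 m².
From L = μ₀μᵣN²A/ℓ, N = √(Lℓ / (μ₀μᵣA)).
N = √[(0.243)(0.616) / ((4π×10⁻⁷)(2290)×4.465×10^-5)] = √(1.16495×10^6) ≈ 1079.3.

N ≈ 1080 turns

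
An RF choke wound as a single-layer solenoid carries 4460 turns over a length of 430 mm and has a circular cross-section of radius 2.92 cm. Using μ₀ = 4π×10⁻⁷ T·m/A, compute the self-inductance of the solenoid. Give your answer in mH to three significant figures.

L ≈ 156 mH

A = πr² = π(2.920×10^-2 m)² = 2.679×10^-3 m².
For a long solenoid, L = μ₀N²A/ℓ.
L = (4π×10⁻⁷)(4460)²(2.679×10^-3)/(0.43 m) = 0.1557 H.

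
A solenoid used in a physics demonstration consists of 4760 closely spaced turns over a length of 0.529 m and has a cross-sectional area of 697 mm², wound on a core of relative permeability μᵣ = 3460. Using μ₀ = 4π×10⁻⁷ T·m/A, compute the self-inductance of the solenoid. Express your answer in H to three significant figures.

L ≈ 130 H

A = 697 mm² = 6.970×10^-4 m².
For a long solenoid, L = μ₀μᵣN²A/ℓ.
L = (4π×10⁻⁷)(3460)(4760)²(6.970×10^-4)/(0.529 m) = 129.8 H.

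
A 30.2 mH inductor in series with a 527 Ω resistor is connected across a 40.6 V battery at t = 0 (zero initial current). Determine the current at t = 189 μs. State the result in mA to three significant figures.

I ≈ 74.2 mA

τ = L/R = 3.020×10^-2/527 = 5.731×10^-5 s; final current I_∞ = ε/R = 40.6/527 = 7.704×10^-2 A.
I(t) = I_∞(1 − e^(−t/τ)) with t/τ = 3.298.
I = (7.704×10^-2)(1 − e^(−3.298)) = 7.419×10^-2 A.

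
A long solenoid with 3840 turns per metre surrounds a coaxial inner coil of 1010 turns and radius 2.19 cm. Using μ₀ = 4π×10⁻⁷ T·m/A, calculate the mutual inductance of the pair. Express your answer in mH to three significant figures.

The outer solenoid produces a uniform field B₁ = μ₀n₁I₁ across the inner coil,
so the flux linkage is N₂Φ = N₂B₁A₂ = μ₀n₁N₂A₂·I₁, giving M = μ₀n₁N₂A₂.
A₂ = πr² = π(2.190×10^-2 m)² = 1.507×10^-3 m².
M = (4π×10⁻⁷)(3840)(1010)(1.507×10^-3) = 7.343×10^-3 H.

M ≈ 7.34 mH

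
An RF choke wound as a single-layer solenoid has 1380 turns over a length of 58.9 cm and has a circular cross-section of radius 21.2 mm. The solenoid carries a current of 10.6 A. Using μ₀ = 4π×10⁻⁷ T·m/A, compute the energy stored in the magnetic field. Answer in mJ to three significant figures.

A = πr² = π(2.120×10^-2 m)² = 1.412×10^-3 m².
L = μ₀N²A/ℓ = (4π×10⁻⁷)(1380)²(1.412×10^-3)/(0.589) = 5.737×10^-3 H.
U = ½LI² = ½(5.737×10^-3)(10.6)² = 0.3223 J.

U ≈ 322 mJ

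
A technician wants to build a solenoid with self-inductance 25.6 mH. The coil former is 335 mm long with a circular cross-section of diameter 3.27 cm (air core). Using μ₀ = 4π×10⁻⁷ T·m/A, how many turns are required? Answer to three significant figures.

A = π(d/2)² = π(1.635×10^-2 m)² = 8.398×10^-4 m².
From L = μ₀N²A/ℓ, N = √(Lℓ / (μ₀A)).
N = √[(2.560×10^-2)(0.335) / ((4π×10⁻⁷)×8.398×10^-4)] = √(8.126×10^6) ≈ 2850.7.

N ≈ 2850 turns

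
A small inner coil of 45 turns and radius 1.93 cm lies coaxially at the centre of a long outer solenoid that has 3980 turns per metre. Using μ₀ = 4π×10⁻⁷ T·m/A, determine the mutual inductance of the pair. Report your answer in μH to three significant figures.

The outer solenoid produces a uniform field B₁ = μ₀n₁I₁ across the inner coil,
so the flux linkage is N₂Φ = N₂B₁A₂ = μ₀n₁N₂A₂·I₁, giving M = μ₀n₁N₂A₂.
A₂ = πr² = π(1.930×10^-2 m)² = 1.170×10^-3 m².
M = (4π×10⁻⁷)(3980)(45)(1.170×10^-3) = 2.634×10^-4 H.

M ≈ 263 μH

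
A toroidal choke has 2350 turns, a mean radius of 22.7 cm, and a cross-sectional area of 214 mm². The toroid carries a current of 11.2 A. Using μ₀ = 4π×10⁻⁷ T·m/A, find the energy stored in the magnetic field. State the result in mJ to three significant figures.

L = μ₀N²A/(2πR) = (4π×10⁻⁷)(2350)²(2.140×10^-4)/(2π×0.227) = 1.041×10^-3 H.
U = ½LI² = ½(1.041×10^-3)(11.2)² = 6.531×10^-2 J.

U ≈ 65.3 mJ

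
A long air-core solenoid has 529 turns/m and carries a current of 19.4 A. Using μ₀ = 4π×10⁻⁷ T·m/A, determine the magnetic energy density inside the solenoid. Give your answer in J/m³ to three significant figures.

B = μ₀nI = (4π×10⁻⁷)(529)(19.4) = 1.290×10^-2 T.
u = B²/(2μ₀) = (1.290×10^-2)²/(2×4π×10⁻⁷) = 66.18 J/m³.

u ≈ 66.2 J/m³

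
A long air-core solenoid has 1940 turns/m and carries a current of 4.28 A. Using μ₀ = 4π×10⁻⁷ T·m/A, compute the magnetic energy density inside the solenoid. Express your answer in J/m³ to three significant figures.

B = μ₀nI = (4π×10⁻⁷)(1.940×10^3)(4.28) = 1.043×10^-2 T.
u = B²/(2μ₀) = (1.043×10^-2)²/(2×4π×10⁻⁷) = 43.32 J/m³.

u ≈ 43.3 J/m³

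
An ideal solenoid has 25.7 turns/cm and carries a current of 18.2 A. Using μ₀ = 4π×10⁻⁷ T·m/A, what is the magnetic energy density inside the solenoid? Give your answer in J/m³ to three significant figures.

B = μ₀nI = (4π×10⁻⁷)(2.570×10^3)(18.2) = 5.878×10^-2 T.
u = B²/(2μ₀) = (5.878×10^-2)²/(2×4π×10⁻⁷) = 1.3746×10^3 J/m³.

u ≈ 1370 J/m³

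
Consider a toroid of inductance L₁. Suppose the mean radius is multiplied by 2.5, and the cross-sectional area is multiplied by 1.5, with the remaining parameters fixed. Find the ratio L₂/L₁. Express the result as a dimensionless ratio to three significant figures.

For a toroid, L ∝ μᵣN²A/R.
L₂/L₁ = (2.5)^-1 × (1.5) = 0.600.

L₂/L₁ = 0.600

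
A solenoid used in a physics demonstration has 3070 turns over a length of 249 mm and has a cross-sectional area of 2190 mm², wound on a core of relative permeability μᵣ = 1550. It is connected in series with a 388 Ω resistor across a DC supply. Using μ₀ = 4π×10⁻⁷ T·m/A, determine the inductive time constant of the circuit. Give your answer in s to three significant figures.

A = 2190 mm² = 2.190×10^-3 m².
L = μ₀μᵣN²A/ℓ = (4π×10⁻⁷)(1550)(3070)²(2.190×10^-3)/(0.249) = 161.46 H.
τ = L/R = (161.46)/(388) = 0.4161 s.

τ ≈ 0.416 s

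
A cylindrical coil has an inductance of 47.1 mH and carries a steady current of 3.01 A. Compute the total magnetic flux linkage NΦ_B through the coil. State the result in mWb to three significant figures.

From L = NΦ_B/I, the flux linkage is NΦ_B = LI.
NΦ_B = (4.710×10^-2 H)(3.01 A) = 0.1418 Wb.

NΦ_B ≈ 142 mWb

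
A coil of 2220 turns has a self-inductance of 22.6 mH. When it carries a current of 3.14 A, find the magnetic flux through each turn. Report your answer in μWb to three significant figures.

From L = NΦ_B/I, the flux per turn is Φ_B = LI/N.
Φ_B = (2.260×10^-2 H)(3.14 A)/2220 = 3.197×10^-5 Wb.

Φ_B ≈ 32.0 μWb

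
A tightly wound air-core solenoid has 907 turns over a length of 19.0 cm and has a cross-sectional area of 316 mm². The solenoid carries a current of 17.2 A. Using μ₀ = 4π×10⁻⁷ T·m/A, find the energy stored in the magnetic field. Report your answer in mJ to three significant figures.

U ≈ 254 mJ

A = 316 mm² = 3.160×10^-4 m².
L = μ₀N²A/ℓ = (4π×10⁻⁷)(907)²(3.160×10^-4)/(0.19) = 1.719×10^-3 H.
U = ½LI² = ½(1.719×10^-3)(17.2)² = 0.2543 J.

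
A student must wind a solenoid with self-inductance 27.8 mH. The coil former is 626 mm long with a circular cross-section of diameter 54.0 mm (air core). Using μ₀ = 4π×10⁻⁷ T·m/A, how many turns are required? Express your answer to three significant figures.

N ≈ 2460 turns

A = π(d/2)² = π(2.700×10^-2 m)² = 2.290×10^-3 m².
From L = μ₀N²A/ℓ, N = √(Lℓ / (μ₀A)).
N = √[(2.780×10^-2)(0.626) / ((4π×10⁻⁷)×2.290×10^-3)] = √(6.047×10^6) ≈ 2459.0.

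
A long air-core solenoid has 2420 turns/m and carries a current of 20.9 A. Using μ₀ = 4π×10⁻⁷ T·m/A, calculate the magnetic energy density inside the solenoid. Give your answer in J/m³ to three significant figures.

u ≈ 1610 J/m³

B = μ₀nI = (4π×10⁻⁷)(2.420×10^3)(20.9) = 6.356×10^-2 T.
u = B²/(2μ₀) = (6.356×10^-2)²/(2×4π×10⁻⁷) = 1.607×10^3 J/m³.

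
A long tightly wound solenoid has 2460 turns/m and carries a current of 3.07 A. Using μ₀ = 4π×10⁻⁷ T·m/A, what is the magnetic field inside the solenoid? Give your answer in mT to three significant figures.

B ≈ 9.49 mT

Inside a long solenoid, B = μ₀nI.
B = (4π×10⁻⁷)(2.460×10^3 m⁻¹)(3.07 A) = 9.490×10^-3 T.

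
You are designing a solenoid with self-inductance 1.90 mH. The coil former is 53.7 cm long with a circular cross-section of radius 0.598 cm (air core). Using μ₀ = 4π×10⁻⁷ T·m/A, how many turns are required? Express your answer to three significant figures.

N ≈ 2690 turns

A = πr² = π(5.980×10^-3 m)² = 1.123×10^-4 m².
From L = μ₀N²A/ℓ, N = √(Lℓ / (μ₀A)).
N = √[(1.900×10^-3)(0.537) / ((4π×10⁻⁷)×1.123×10^-4)] = √(7.227×10^6) ≈ 2688.3.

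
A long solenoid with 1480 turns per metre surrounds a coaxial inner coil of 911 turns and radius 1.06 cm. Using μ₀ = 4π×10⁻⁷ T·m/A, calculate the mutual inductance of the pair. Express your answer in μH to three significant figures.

M ≈ 598 μH

The outer solenoid produces a uniform field B₁ = μ₀n₁I₁ across the inner coil,
so the flux linkage is N₂Φ = N₂B₁A₂ = μ₀n₁N₂A₂·I₁, giving M = μ₀n₁N₂A₂.
A₂ = πr² = π(1.060×10^-2 m)² = 3.530×10^-4 m².
M = (4π×10⁻⁷)(1480)(911)(3.530×10^-4) = 5.981×10^-4 H.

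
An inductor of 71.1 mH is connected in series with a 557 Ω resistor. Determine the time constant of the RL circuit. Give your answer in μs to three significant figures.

τ = L/R = (7.110×10^-2 H)/(557 Ω) = 1.276×10^-4 s.

τ ≈ 128 μs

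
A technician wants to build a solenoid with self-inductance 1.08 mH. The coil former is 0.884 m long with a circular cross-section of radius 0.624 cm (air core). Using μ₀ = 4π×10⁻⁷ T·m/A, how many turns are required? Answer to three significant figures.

N ≈ 2490 turns

A = πr² = π(6.240×10^-3 m)² = 1.223×10^-4 m².
From L = μ₀N²A/ℓ, N = √(Lℓ / (μ₀A)).
N = √[(1.080×10^-3)(0.884) / ((4π×10⁻⁷)×1.223×10^-4)] = √(6.211×10^6) ≈ 2492.1.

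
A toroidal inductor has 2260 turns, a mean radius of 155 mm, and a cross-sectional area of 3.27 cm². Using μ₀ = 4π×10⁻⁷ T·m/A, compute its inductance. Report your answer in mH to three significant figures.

For a thin toroid, L = μ₀N²A/(2πR).
L = (4π×10⁻⁷)(2260)²(3.270×10^-4) / (2π×0.155 m) = 2.155×10^-3 H.

L ≈ 2.16 mH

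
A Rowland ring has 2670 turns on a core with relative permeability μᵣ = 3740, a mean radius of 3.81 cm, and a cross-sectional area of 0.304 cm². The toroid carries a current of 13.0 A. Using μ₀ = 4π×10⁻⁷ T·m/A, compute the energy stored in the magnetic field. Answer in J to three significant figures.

U ≈ 360 J

L = μ₀μᵣN²A/(2πR) = (4π×10⁻⁷)(3740)(2670)²(3.040×10^-5)/(2π×3.810×10^-2) = 4.2547 H.
U = ½LI² = ½(4.2547)(13.0)² = 359.5 J.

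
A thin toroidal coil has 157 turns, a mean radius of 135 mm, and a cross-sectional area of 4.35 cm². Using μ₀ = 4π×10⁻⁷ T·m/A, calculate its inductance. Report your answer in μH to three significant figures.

L ≈ 15.9 μH

For a thin toroid, L = μ₀N²A/(2πR).
L = (4π×10⁻⁷)(157)²(4.350×10^-4) / (2π×0.135 m) = 1.588×10^-5 H.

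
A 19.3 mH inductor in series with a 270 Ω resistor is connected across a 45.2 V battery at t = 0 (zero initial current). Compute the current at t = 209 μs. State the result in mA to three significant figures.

I ≈ 158 mA

τ = L/R = 1.930×10^-2/270 = 7.148×10^-5 s; final current I_∞ = ε/R = 45.2/270 = 0.1674 A.
I(t) = I_∞(1 − e^(−t/τ)) with t/τ = 2.924.
I = (0.1674)(1 − e^(−2.924)) = 0.1584 A.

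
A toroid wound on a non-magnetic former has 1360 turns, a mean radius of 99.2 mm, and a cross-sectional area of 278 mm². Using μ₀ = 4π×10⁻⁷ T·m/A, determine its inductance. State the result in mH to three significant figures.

For a thin toroid, L = μ₀N²A/(2πR).
L = (4π×10⁻⁷)(1360)²(2.780×10^-4) / (2π×9.920×10^-2 m) = 1.037×10^-3 H.

L ≈ 1.04 mH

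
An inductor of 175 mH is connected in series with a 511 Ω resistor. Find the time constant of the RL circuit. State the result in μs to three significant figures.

τ ≈ 342 μs

τ = L/R = (0.175 H)/(511 Ω) = 3.4247×10^-4 s.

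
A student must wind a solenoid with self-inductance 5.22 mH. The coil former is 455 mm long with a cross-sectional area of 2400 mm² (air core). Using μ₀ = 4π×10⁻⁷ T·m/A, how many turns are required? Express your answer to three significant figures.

N ≈ 887 turns

A = 2400 mm² = 2.400×10^-3 m².
From L = μ₀N²A/ℓ, N = √(Lℓ / (μ₀A)).
N = √[(5.220×10^-3)(0.455) / ((4π×10⁻⁷)×2.400×10^-3)] = √(7.875×10^5) ≈ 887.4.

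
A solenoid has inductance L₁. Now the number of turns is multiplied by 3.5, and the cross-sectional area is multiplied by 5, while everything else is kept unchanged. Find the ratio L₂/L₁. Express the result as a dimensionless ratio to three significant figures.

For a solenoid, L ∝ μᵣN²A/ℓ.
L₂/L₁ = (3.5)^2 × (5) = 61.3.

L₂/L₁ = 61.3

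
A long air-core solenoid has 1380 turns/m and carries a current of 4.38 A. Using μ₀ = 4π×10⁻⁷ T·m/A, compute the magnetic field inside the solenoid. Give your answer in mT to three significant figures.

B ≈ 7.60 mT

Inside a long solenoid, B = μ₀nI.
B = (4π×10⁻⁷)(1.380×10^3 m⁻¹)(4.38 A) = 7.596×10^-3 T.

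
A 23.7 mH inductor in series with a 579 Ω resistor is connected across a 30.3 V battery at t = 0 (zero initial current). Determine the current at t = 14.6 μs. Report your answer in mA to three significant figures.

I ≈ 15.7 mA

τ = L/R = 2.370×10^-2/579 = 4.093×10^-5 s; final current I_∞ = ε/R = 30.3/579 = 5.233×10^-2 A.
I(t) = I_∞(1 − e^(−t/τ)) with t/τ = 0.357.
I = (5.233×10^-2)(1 − e^(−0.357)) = 1.570×10^-2 A.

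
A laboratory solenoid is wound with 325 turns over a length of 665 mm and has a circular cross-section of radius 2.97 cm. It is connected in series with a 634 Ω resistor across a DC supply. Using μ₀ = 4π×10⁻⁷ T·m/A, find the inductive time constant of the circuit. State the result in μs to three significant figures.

τ ≈ 0.872 μs

A = πr² = π(2.970×10^-2 m)² = 2.771×10^-3 m².
L = μ₀N²A/ℓ = (4π×10⁻⁷)(325)²(2.771×10^-3)/(0.665) = 5.531×10^-4 H.
τ = L/R = (5.531×10^-4)/(634) = 8.724×10^-7 s.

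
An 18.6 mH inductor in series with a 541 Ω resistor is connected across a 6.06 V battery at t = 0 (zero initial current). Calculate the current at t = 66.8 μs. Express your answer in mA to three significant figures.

τ = L/R = 1.860×10^-2/541 = 3.438×10^-5 s; final current I_∞ = ε/R = 6.06/541 = 1.120×10^-2 A.
I(t) = I_∞(1 − e^(−t/τ)) with t/τ = 1.943.
I = (1.120×10^-2)(1 − e^(−1.943)) = 9.597×10^-3 A.

I ≈ 9.60 mA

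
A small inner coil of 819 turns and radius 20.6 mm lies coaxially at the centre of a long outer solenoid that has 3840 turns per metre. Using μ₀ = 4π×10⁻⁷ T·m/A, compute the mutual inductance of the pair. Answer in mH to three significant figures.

M ≈ 5.27 mH

The outer solenoid produces a uniform field B₁ = μ₀n₁I₁ across the inner coil,
so the flux linkage is N₂Φ = N₂B₁A₂ = μ₀n₁N₂A₂·I₁, giving M = μ₀n₁N₂A₂.
A₂ = πr² = π(2.060×10^-2 m)² = 1.333×10^-3 m².
M = (4π×10⁻⁷)(3840)(819)(1.333×10^-3) = 5.269×10^-3 H.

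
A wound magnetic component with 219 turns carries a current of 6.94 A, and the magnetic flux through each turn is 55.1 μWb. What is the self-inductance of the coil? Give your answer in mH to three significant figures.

L ≈ 1.74 mH

Self-inductance is defined by L = NΦ_B/I (flux linkage over current).
L = (219)(5.510×10^-5 Wb)/(6.94 A) = 1.739×10^-3 H.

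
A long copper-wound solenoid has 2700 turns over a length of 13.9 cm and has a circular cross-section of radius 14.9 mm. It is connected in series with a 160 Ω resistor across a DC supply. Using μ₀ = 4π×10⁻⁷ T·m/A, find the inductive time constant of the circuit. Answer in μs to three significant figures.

A = πr² = π(1.490×10^-2 m)² = 6.9746×10^-4 m².
L = μ₀N²A/ℓ = (4π×10⁻⁷)(2700)²(6.9746×10^-4)/(0.139) = 4.597×10^-2 H.
τ = L/R = (4.597×10^-2)/(160) = 2.873×10^-4 s.

τ ≈ 287 μs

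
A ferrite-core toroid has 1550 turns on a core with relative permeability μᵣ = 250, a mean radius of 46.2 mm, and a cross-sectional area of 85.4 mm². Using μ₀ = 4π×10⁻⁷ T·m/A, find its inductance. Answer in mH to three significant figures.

L ≈ 222 mH

For a thin toroid, L = μ₀μᵣN²A/(2πR).
L = (4π×10⁻⁷)(250)(1550)²(8.540×10^-5) / (2π×4.620×10^-2 m) = 0.222 H.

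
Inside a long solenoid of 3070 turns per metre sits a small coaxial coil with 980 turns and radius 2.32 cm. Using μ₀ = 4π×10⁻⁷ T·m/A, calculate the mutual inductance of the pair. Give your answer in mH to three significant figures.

M ≈ 6.39 mH

The outer solenoid produces a uniform field B₁ = μ₀n₁I₁ across the inner coil,
so the flux linkage is N₂Φ = N₂B₁A₂ = μ₀n₁N₂A₂·I₁, giving M = μ₀n₁N₂A₂.
A₂ = πr² = π(2.320×10^-2 m)² = 1.691×10^-3 m².
M = (4π×10⁻⁷)(3070)(980)(1.691×10^-3) = 6.393×10^-3 H.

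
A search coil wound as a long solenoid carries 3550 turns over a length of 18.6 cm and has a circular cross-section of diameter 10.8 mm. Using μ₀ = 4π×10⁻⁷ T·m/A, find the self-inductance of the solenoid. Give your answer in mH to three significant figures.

L ≈ 7.80 mH

A = π(d/2)² = π(5.400×10^-3 m)² = 9.161×10^-5 m².
For a long solenoid, L = μ₀N²A/ℓ.
L = (4π×10⁻⁷)(3550)²(9.161×10^-5)/(0.186 m) = 7.800×10^-3 H.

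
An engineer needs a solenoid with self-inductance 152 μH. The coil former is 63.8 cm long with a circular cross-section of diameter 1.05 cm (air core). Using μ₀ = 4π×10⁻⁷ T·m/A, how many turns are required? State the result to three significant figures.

N ≈ 944 turns

A = π(d/2)² = π(5.250×10^-3 m)² = 8.659×10^-5 m².
From L = μ₀N²A/ℓ, N = √(Lℓ / (μ₀A)).
N = √[(1.520×10^-4)(0.638) / ((4π×10⁻⁷)×8.659×10^-5)] = √(8.912×10^5) ≈ 944.0.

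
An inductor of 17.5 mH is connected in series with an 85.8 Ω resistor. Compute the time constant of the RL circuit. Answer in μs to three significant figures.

τ ≈ 204 μs

τ = L/R = (1.750×10^-2 H)/(85.8 Ω) = 2.040×10^-4 s.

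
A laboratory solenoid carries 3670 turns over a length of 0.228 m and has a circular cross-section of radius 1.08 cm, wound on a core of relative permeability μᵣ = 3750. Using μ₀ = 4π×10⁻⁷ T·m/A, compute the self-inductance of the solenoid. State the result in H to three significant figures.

A = πr² = π(1.080×10^-2 m)² = 3.664×10^-4 m².
For a long solenoid, L = μ₀μᵣN²A/ℓ.
L = (4π×10⁻⁷)(3750)(3670)²(3.664×10^-4)/(0.228 m) = 102 H.

L ≈ 102 H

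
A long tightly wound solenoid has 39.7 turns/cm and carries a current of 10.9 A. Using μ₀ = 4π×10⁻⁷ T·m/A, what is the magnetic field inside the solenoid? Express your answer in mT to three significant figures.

B ≈ 54.4 mT

Inside a long solenoid, B = μ₀nI.
B = (4π×10⁻⁷)(3.970×10^3 m⁻¹)(10.9 A) = 5.438×10^-2 T.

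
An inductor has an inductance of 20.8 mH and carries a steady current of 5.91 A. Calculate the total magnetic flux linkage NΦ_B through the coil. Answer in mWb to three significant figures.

From L = NΦ_B/I, the flux linkage is NΦ_B = LI.
NΦ_B = (2.080×10^-2 H)(5.91 A) = 0.1229 Wb.

NΦ_B ≈ 123 mWb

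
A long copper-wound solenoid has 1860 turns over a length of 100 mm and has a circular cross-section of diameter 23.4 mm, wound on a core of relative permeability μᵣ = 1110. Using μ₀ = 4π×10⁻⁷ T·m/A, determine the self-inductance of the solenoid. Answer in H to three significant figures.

A = π(d/2)² = π(1.170×10^-2 m)² = 4.301×10^-4 m².
For a long solenoid, L = μ₀μᵣN²A/ℓ.
L = (4π×10⁻⁷)(1110)(1860)²(4.301×10^-4)/(0.1 m) = 20.75 H.

L ≈ 20.8 H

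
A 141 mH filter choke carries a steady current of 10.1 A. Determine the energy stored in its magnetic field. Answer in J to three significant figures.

U ≈ 7.19 J

Stored magnetic energy: U = ½LI².
U = ½(0.141 H)(10.1 A)² = 7.192 J.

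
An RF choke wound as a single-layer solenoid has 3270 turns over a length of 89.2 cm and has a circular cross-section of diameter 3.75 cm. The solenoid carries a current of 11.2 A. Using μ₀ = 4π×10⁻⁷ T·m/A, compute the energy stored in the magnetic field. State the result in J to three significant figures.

A = π(d/2)² = π(1.875×10^-2 m)² = 1.104×10^-3 m².
L = μ₀N²A/ℓ = (4π×10⁻⁷)(3270)²(1.104×10^-3)/(0.892) = 1.664×10^-2 H.
U = ½LI² = ½(1.664×10^-2)(11.2)² = 1.044 J.

U ≈ 1.04 J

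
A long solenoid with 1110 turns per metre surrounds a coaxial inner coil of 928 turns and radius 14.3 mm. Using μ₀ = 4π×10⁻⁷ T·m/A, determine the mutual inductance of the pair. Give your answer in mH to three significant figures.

The outer solenoid produces a uniform field B₁ = μ₀n₁I₁ across the inner coil,
so the flux linkage is N₂Φ = N₂B₁A₂ = μ₀n₁N₂A₂·I₁, giving M = μ₀n₁N₂A₂.
A₂ = πr² = π(1.430×10^-2 m)² = 6.424×10^-4 m².
M = (4π×10⁻⁷)(1110)(928)(6.424×10^-4) = 8.316×10^-4 H.

M ≈ 0.832 mH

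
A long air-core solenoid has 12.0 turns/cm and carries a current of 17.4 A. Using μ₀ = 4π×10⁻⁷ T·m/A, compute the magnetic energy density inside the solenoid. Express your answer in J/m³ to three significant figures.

u ≈ 274 J/m³

B = μ₀nI = (4π×10⁻⁷)(1.200×10^3)(17.4) = 2.624×10^-2 T.
u = B²/(2μ₀) = (2.624×10^-2)²/(2×4π×10⁻⁷) = 273.9 J/m³.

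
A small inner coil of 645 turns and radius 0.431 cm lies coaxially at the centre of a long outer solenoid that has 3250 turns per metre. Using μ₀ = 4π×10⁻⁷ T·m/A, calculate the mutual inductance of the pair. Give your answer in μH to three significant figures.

M ≈ 154 μH

The outer solenoid produces a uniform field B₁ = μ₀n₁I₁ across the inner coil,
so the flux linkage is N₂Φ = N₂B₁A₂ = μ₀n₁N₂A₂·I₁, giving M = μ₀n₁N₂A₂.
A₂ = πr² = π(4.310×10^-3 m)² = 5.836×10^-5 m².
M = (4π×10⁻⁷)(3250)(645)(5.836×10^-5) = 1.537×10^-4 H.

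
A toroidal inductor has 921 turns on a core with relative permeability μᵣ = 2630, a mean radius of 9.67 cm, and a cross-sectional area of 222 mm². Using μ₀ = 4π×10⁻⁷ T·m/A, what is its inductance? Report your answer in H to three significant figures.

L ≈ 1.02 H

For a thin toroid, L = μ₀μᵣN²A/(2πR).
L = (4π×10⁻⁷)(2630)(921)²(2.220×10^-4) / (2π×9.670×10^-2 m) = 1.024 H.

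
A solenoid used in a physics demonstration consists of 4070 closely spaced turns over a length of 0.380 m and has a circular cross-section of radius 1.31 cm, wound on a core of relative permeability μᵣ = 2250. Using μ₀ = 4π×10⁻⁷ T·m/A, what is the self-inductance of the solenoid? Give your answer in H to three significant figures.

A = πr² = π(1.310×10^-2 m)² = 5.391×10^-4 m².
For a long solenoid, L = μ₀μᵣN²A/ℓ.
L = (4π×10⁻⁷)(2250)(4070)²(5.391×10^-4)/(0.38 m) = 66.449 H.

L ≈ 66.4 H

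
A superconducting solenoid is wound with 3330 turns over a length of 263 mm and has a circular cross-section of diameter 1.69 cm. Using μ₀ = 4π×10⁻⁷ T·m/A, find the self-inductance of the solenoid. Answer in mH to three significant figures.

L ≈ 11.9 mH

A = π(d/2)² = π(8.450×10^-3 m)² = 2.243×10^-4 m².
For a long solenoid, L = μ₀N²A/ℓ.
L = (4π×10⁻⁷)(3330)²(2.243×10^-4)/(0.263 m) = 1.189×10^-2 H.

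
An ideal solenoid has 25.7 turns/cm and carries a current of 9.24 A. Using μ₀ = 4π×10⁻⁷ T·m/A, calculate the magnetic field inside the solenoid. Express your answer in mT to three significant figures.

B ≈ 29.8 mT

Inside a long solenoid, B = μ₀nI.
B = (4π×10⁻⁷)(2.570×10^3 m⁻¹)(9.24 A) = 2.984×10^-2 T.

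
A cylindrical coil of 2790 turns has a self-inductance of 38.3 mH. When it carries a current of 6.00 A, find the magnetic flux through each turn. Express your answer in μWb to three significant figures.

Φ_B ≈ 82.4 μWb

From L = NΦ_B/I, the flux per turn is Φ_B = LI/N.
Φ_B = (3.830×10^-2 H)(6.00 A)/2790 = 8.237×10^-5 Wb.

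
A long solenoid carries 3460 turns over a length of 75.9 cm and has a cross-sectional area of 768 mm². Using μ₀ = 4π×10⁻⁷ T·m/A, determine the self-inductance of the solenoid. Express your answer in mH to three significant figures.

L ≈ 15.2 mH

A = 768 mm² = 7.680×10^-4 m².
For a long solenoid, L = μ₀N²A/ℓ.
L = (4π×10⁻⁷)(3460)²(7.680×10^-4)/(0.759 m) = 1.522×10^-2 H.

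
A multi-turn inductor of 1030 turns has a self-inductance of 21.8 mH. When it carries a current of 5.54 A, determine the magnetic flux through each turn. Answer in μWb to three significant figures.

From L = NΦ_B/I, the flux per turn is Φ_B = LI/N.
Φ_B = (2.180×10^-2 H)(5.54 A)/1030 = 1.173×10^-4 Wb.

Φ_B ≈ 117 μWb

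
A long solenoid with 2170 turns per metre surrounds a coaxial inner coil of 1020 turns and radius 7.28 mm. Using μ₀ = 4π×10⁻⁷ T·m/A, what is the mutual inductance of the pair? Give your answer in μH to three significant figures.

M ≈ 463 μH

The outer solenoid produces a uniform field B₁ = μ₀n₁I₁ across the inner coil,
so the flux linkage is N₂Φ = N₂B₁A₂ = μ₀n₁N₂A₂·I₁, giving M = μ₀n₁N₂A₂.
A₂ = πr² = π(7.280×10^-3 m)² = 1.66499×10^-4 m².
M = (4π×10⁻⁷)(2170)(1020)(1.66499×10^-4) = 4.631×10^-4 H.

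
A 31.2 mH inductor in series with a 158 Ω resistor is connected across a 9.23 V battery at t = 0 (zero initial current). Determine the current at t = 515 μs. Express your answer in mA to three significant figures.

I ≈ 54.1 mA

τ = L/R = 3.120×10^-2/158 = 1.9747×10^-4 s; final current I_∞ = ε/R = 9.23/158 = 5.842×10^-2 A.
I(t) = I_∞(1 − e^(−t/τ)) with t/τ = 2.608.
I = (5.842×10^-2)(1 − e^(−2.608)) = 5.411×10^-2 A.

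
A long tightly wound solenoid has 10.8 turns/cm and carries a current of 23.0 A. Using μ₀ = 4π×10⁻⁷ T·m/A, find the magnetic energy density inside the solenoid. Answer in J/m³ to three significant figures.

B = μ₀nI = (4π×10⁻⁷)(1.080×10^3)(23.0) = 3.121×10^-2 T.
u = B²/(2μ₀) = (3.121×10^-2)²/(2×4π×10⁻⁷) = 387.7 J/m³.

u ≈ 388 J/m³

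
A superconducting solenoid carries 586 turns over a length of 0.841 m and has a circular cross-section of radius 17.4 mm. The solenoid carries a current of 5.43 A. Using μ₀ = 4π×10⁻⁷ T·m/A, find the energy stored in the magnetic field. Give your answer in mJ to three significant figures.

A = πr² = π(1.740×10^-2 m)² = 9.511×10^-4 m².
L = μ₀N²A/ℓ = (4π×10⁻⁷)(586)²(9.511×10^-4)/(0.841) = 4.880×10^-4 H.
U = ½LI² = ½(4.880×10^-4)(5.43)² = 7.1949×10^-3 J.

U ≈ 7.19 mJ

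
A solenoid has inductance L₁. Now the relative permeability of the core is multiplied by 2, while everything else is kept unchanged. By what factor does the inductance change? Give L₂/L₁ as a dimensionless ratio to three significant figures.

For a solenoid, L ∝ μᵣN²A/ℓ.
L₂/L₁ = (2) = 2.00.

L₂/L₁ = 2.00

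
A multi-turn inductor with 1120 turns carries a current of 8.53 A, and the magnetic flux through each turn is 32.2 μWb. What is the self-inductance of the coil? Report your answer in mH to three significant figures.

Self-inductance is defined by L = NΦ_B/I (flux linkage over current).
L = (1120)(3.220×10^-5 Wb)/(8.53 A) = 4.228×10^-3 H.

L ≈ 4.23 mH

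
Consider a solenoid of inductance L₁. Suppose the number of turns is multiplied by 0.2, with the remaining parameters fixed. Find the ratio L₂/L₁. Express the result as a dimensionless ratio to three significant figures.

L₂/L₁ = 0.0400

For a solenoid, L ∝ μᵣN²A/ℓ.
L₂/L₁ = (0.2)^2 = 0.0400.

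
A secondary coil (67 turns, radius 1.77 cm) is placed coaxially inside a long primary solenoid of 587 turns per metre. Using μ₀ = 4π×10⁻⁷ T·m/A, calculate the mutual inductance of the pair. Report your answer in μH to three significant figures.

The outer solenoid produces a uniform field B₁ = μ₀n₁I₁ across the inner coil,
so the flux linkage is N₂Φ = N₂B₁A₂ = μ₀n₁N₂A₂·I₁, giving M = μ₀n₁N₂A₂.
A₂ = πr² = π(1.770×10^-2 m)² = 9.842×10^-4 m².
M = (4π×10⁻⁷)(587)(67)(9.842×10^-4) = 4.864×10^-5 H.

M ≈ 48.6 μH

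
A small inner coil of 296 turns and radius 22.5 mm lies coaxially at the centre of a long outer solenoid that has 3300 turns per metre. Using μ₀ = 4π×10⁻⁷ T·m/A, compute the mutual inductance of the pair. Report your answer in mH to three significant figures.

The outer solenoid produces a uniform field B₁ = μ₀n₁I₁ across the inner coil,
so the flux linkage is N₂Φ = N₂B₁A₂ = μ₀n₁N₂A₂·I₁, giving M = μ₀n₁N₂A₂.
A₂ = πr² = π(2.250×10^-2 m)² = 1.590×10^-3 m².
M = (4π×10⁻⁷)(3300)(296)(1.590×10^-3) = 1.952×10^-3 H.

M ≈ 1.95 mH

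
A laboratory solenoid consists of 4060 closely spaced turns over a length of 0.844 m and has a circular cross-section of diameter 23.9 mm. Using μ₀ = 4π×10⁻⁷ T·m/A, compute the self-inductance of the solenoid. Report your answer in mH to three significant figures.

A = π(d/2)² = π(1.195×10^-2 m)² = 4.486×10^-4 m².
For a long solenoid, L = μ₀N²A/ℓ.
L = (4π×10⁻⁷)(4060)²(4.486×10^-4)/(0.844 m) = 1.101×10^-2 H.

L ≈ 11.0 mH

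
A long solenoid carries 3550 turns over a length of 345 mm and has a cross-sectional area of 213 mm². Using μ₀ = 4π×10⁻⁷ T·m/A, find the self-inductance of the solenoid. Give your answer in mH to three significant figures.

A = 213 mm² = 2.130×10^-4 m².
For a long solenoid, L = μ₀N²A/ℓ.
L = (4π×10⁻⁷)(3550)²(2.130×10^-4)/(0.345 m) = 9.777×10^-3 H.

L ≈ 9.78 mH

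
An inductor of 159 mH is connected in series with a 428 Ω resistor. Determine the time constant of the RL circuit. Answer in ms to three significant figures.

τ = L/R = (0.159 H)/(428 Ω) = 3.71495×10^-4 s.

τ ≈ 0.371 ms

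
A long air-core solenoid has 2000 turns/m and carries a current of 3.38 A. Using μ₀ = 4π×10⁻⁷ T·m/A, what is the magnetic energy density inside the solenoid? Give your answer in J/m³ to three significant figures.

u ≈ 28.7 J/m³

B = μ₀nI = (4π×10⁻⁷)(2.000×10^3)(3.38) = 8.4949×10^-3 T.
u = B²/(2μ₀) = (8.4949×10^-3)²/(2×4π×10⁻⁷) = 28.71 J/m³.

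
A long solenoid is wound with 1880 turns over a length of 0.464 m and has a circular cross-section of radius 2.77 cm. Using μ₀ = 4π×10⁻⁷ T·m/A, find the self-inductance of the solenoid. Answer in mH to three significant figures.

A = πr² = π(2.770×10^-2 m)² = 2.411×10^-3 m².
For a long solenoid, L = μ₀N²A/ℓ.
L = (4π×10⁻⁷)(1880)²(2.411×10^-3)/(0.464 m) = 2.307×10^-2 H.

L ≈ 23.1 mH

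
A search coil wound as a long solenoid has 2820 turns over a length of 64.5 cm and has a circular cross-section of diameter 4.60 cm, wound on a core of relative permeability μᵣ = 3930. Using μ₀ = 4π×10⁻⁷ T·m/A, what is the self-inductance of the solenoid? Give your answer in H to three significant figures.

A = π(d/2)² = π(2.300×10^-2 m)² = 1.662×10^-3 m².
For a long solenoid, L = μ₀μᵣN²A/ℓ.
L = (4π×10⁻⁷)(3930)(2820)²(1.662×10^-3)/(0.645 m) = 101.2 H.

L ≈ 101 H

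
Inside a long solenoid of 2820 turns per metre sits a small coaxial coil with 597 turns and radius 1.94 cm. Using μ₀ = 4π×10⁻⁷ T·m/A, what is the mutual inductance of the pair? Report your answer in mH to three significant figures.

The outer solenoid produces a uniform field B₁ = μ₀n₁I₁ across the inner coil,
so the flux linkage is N₂Φ = N₂B₁A₂ = μ₀n₁N₂A₂·I₁, giving M = μ₀n₁N₂A₂.
A₂ = πr² = π(1.940×10^-2 m)² = 1.182×10^-3 m².
M = (4π×10⁻⁷)(2820)(597)(1.182×10^-3) = 2.501×10^-3 H.

M ≈ 2.50 mH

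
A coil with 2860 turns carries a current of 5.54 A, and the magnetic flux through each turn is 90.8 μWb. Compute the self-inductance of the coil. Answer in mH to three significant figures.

Self-inductance is defined by L = NΦ_B/I (flux linkage over current).
L = (2860)(9.080×10^-5 Wb)/(5.54 A) = 4.688×10^-2 H.

L ≈ 46.9 mH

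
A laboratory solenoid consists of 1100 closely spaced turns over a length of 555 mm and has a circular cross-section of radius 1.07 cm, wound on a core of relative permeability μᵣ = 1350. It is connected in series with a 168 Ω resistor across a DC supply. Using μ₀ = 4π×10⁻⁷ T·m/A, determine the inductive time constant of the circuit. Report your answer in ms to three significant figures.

τ ≈ 7.92 ms

A = πr² = π(1.070×10^-2 m)² = 3.597×10^-4 m².
L = μ₀μᵣN²A/ℓ = (4π×10⁻⁷)(1350)(1100)²(3.597×10^-4)/(0.555) = 1.33 H.
τ = L/R = (1.33)/(168) = 7.919×10^-3 s.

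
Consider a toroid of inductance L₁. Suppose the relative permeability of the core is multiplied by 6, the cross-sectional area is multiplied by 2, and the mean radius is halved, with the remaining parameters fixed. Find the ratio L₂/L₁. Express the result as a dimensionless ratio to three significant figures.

For a toroid, L ∝ μᵣN²A/R.
L₂/L₁ = (6) × (2) × (0.5)^-1 = 24.0.

L₂/L₁ = 24.0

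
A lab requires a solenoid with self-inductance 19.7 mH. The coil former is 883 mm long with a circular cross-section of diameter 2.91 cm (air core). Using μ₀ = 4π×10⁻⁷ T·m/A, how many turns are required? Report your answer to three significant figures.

A = π(d/2)² = π(1.455×10^-2 m)² = 6.651×10^-4 m².
From L = μ₀N²A/ℓ, N = √(Lℓ / (μ₀A)).
N = √[(1.970×10^-2)(0.883) / ((4π×10⁻⁷)×6.651×10^-4)] = √(2.081×10^7) ≈ 4562.2.

N ≈ 4560 turns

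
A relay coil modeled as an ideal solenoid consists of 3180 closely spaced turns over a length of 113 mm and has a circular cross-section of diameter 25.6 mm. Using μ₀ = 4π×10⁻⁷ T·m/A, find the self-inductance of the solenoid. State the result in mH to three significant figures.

L ≈ 57.9 mH

A = π(d/2)² = π(1.280×10^-2 m)² = 5.147×10^-4 m².
For a long solenoid, L = μ₀N²A/ℓ.
L = (4π×10⁻⁷)(3180)²(5.147×10^-4)/(0.113 m) = 5.788×10^-2 H.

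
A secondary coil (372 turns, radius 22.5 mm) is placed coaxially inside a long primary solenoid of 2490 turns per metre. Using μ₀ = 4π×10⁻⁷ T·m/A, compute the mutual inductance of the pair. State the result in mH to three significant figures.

The outer solenoid produces a uniform field B₁ = μ₀n₁I₁ across the inner coil,
so the flux linkage is N₂Φ = N₂B₁A₂ = μ₀n₁N₂A₂·I₁, giving M = μ₀n₁N₂A₂.
A₂ = πr² = π(2.250×10^-2 m)² = 1.590×10^-3 m².
M = (4π×10⁻⁷)(2490)(372)(1.590×10^-3) = 1.851×10^-3 H.

M ≈ 1.85 mH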